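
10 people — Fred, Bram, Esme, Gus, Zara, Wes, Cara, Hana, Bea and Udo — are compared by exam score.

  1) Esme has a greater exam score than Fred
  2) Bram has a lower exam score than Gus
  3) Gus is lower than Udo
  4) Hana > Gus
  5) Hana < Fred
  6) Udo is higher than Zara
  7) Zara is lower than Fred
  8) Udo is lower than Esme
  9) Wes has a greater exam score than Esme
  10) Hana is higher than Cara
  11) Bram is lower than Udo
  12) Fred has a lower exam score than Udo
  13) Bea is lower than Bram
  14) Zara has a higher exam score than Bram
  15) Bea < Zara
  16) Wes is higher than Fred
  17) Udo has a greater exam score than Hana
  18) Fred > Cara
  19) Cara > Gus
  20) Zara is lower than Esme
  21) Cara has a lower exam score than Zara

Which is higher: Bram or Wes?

Link the given pairs in sequence: Bram < Gus; Gus < Cara; Cara < Hana; Hana < Udo; Udo < Esme; Esme < Wes.
Together: Bram < Gus < Cara < Hana < Udo < Esme < Wes.
So Bram < Wes; Wes is the higher of the two.

Wes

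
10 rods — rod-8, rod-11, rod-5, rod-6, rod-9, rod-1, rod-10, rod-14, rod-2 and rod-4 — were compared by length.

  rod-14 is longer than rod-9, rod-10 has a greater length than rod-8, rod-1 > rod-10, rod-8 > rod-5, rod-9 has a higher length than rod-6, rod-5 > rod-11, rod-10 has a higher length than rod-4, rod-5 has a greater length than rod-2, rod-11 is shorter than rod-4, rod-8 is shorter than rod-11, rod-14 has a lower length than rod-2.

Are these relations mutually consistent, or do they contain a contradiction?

inconsistent

Chaining the given relations yields rod-5 < rod-8 < rod-11, so rod-5 < rod-11. But one relation states rod-11 < rod-5. These cannot both hold.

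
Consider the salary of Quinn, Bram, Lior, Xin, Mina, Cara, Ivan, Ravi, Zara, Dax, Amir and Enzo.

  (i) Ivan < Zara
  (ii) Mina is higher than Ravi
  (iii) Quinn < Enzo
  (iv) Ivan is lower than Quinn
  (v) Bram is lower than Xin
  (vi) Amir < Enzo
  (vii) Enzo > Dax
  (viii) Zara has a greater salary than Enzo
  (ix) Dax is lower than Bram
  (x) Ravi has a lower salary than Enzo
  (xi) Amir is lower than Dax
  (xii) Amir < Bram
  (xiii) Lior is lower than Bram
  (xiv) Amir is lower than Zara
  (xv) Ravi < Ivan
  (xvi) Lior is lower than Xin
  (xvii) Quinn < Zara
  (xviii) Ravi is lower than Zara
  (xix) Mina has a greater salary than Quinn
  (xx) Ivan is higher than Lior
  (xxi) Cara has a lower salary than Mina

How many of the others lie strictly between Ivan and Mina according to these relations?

1

The relations place Ivan below Mina. An element lies strictly between them when it is forced above Ivan and also forced below Mina.
Above Ivan: {Quinn, Enzo, Zara}. Below Mina: {Ravi, Lior, Cara, Quinn}.
Intersection: {Quinn} — 1.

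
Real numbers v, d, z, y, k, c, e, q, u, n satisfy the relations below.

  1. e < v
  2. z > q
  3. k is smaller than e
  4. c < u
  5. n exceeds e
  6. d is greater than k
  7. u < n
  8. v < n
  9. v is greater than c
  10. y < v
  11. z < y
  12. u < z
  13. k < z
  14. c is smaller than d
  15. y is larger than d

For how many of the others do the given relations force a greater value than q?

4

The elements the relations force above q are z, y, v, n — no chain reaches any other.
That is 4.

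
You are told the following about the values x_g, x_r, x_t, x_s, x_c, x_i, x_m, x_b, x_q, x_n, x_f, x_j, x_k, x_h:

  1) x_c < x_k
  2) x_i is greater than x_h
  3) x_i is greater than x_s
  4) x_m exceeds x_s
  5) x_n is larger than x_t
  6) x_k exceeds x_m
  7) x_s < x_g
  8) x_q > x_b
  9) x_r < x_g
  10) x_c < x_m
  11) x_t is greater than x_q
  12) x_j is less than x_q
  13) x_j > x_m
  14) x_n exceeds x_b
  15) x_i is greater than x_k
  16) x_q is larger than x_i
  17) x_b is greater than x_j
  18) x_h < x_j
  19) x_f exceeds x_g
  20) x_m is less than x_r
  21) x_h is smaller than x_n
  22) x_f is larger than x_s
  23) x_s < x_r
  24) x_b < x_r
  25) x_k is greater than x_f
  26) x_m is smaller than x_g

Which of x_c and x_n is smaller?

x_c < x_m and x_m < x_j give x_c < x_j.
With x_j < x_b: x_c < x_m < x_j < x_b.
With x_b < x_r: x_c < x_m < x_j < x_b < x_r.
With x_r < x_g: x_c < x_m < x_j < x_b < x_r < x_g.
With x_g < x_f: x_c < x_m < x_j < x_b < x_r < x_g < x_f.
Then x_f < x_k extends the chain to x_k.
With x_k < x_i: x_c < x_m < x_j < x_b < x_r < x_g < x_f < x_k < x_i.
Then x_i < x_q extends the chain to x_q.
Then x_q < x_t extends the chain to x_t.
Then x_t < x_n extends the chain to x_n.
So x_c < x_n; x_c is the smaller of the two.

x_c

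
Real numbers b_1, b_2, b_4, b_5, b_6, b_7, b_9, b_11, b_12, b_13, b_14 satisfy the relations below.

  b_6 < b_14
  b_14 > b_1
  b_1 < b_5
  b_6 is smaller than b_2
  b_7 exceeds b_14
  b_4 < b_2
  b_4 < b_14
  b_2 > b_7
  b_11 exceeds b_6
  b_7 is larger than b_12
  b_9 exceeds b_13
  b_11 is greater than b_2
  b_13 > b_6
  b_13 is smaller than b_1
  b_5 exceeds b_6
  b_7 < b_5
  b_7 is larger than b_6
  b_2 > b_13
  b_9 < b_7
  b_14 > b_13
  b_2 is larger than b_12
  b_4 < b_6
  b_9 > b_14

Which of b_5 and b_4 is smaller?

b_4

Link the given pairs in sequence: b_4 < b_6; b_6 < b_13; b_13 < b_1; b_1 < b_14; b_14 < b_9; b_9 < b_7; b_7 < b_5.
Chaining these gives b_4 < b_6 < b_13 < b_1 < b_14 < b_9 < b_7 < b_5.
So b_4 < b_5; b_4 is the smaller of the two.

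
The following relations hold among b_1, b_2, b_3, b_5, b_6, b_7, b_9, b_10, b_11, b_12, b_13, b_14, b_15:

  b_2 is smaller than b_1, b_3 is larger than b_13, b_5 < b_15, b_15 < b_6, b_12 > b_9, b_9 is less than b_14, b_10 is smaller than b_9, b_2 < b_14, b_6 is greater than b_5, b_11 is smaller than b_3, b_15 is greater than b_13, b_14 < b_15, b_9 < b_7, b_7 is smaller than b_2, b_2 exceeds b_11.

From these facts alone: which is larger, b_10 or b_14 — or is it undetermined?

Link the given pairs in sequence: b_10 < b_9; b_9 < b_7; b_7 < b_2; b_2 < b_14.
Chaining these gives b_10 < b_9 < b_7 < b_2 < b_14.
So b_14 is larger.

b_14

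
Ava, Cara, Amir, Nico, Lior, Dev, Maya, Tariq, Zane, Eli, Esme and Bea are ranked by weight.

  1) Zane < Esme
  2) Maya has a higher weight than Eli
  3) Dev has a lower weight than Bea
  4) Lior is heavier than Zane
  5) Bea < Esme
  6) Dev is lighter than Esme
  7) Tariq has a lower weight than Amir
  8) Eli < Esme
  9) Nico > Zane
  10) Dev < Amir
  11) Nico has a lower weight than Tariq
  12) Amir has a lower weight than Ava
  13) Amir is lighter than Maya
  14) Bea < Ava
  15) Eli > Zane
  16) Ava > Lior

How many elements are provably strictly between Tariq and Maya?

1

Chaining upward from Tariq reaches: Amir, Ava.
Chaining downward from Maya reaches: Zane, Eli, Dev, Nico, Amir.
Strictly between Tariq and Maya are those in both lists: Amir — 1 element.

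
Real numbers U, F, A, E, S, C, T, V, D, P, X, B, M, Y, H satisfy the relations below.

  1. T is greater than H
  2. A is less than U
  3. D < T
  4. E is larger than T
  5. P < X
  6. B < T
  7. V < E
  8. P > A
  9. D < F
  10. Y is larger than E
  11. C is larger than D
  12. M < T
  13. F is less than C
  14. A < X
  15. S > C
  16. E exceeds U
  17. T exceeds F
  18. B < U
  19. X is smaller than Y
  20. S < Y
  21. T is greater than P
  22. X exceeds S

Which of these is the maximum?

Chaining downward from Y: directly below it, S, X, E; then V, A, P, C, U, T; then M, D, B, F, H.
That covers every other element, and nothing is given above Y, so Y is the maximum.

Y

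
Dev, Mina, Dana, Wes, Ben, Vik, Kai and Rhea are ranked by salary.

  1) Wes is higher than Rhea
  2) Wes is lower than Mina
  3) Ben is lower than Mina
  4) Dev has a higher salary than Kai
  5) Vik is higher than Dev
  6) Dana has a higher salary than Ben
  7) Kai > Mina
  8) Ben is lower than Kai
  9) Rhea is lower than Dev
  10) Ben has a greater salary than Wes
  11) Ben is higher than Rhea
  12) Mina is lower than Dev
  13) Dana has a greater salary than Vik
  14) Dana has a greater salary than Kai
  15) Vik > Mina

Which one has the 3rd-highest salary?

Dev

Piecing the relations together gives one ordering: Rhea < Wes < Ben < Mina < Kai < Dev < Vik < Dana.
The 3rd largest is Dev.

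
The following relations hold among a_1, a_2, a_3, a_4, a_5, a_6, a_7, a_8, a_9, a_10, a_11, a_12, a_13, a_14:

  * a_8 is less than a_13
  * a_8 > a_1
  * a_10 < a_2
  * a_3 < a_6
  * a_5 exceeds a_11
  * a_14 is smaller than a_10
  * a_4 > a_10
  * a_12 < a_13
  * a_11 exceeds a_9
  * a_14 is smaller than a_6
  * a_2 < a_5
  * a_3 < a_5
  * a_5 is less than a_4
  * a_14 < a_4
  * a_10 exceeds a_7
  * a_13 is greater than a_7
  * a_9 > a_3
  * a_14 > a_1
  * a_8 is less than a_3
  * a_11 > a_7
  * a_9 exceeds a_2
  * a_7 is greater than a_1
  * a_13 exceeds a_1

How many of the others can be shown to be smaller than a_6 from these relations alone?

4

Directly below a_6: a_14, a_3.
One step further: a_1, a_8 (4 so far).
Nothing else is reachable below a_6; 4 in all.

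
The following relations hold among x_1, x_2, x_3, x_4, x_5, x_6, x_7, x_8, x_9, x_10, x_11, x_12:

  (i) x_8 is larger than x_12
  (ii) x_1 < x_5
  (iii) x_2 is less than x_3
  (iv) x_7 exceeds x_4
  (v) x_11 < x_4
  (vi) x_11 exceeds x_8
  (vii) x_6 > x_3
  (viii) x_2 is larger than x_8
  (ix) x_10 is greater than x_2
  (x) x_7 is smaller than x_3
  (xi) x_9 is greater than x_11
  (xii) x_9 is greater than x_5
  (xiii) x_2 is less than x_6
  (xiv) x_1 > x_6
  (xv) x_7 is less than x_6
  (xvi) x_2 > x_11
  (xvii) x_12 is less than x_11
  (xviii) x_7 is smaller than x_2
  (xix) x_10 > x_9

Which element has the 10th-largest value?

x_11

Piecing the relations together gives one ordering: x_12 < x_8 < x_11 < x_4 < x_7 < x_2 < x_3 < x_6 < x_1 < x_5 < x_9 < x_10.
The 10th largest is x_11.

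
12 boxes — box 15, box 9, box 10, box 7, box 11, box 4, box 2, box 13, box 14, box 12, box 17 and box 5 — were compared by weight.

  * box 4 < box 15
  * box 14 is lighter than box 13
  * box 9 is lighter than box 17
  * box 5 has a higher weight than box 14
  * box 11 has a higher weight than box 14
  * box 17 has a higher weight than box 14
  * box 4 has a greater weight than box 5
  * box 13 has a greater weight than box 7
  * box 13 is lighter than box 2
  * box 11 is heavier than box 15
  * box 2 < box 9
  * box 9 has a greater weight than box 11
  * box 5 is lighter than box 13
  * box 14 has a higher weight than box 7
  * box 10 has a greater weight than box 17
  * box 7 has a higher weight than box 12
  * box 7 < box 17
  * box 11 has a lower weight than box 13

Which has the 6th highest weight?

box 11

The consecutive relations fix a unique order: box 12 < box 7 < box 14 < box 5 < box 4 < box 15 < box 11 < box 13 < box 2 < box 9 < box 17 < box 10.
The 6th largest is box 11.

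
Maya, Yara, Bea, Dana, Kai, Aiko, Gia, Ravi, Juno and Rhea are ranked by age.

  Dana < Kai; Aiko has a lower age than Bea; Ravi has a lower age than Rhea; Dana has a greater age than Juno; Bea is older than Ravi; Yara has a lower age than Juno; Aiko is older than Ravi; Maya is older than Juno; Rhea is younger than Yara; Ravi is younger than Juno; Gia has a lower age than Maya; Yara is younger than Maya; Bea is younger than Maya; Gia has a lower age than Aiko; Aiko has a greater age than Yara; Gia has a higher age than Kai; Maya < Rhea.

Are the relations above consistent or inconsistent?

We have Maya < Rhea stated directly, yet also Rhea < Yara < Juno < Dana < Kai < Gia < Aiko < Bea < Maya by chaining the others — so Rhea < Maya. Contradiction.

inconsistent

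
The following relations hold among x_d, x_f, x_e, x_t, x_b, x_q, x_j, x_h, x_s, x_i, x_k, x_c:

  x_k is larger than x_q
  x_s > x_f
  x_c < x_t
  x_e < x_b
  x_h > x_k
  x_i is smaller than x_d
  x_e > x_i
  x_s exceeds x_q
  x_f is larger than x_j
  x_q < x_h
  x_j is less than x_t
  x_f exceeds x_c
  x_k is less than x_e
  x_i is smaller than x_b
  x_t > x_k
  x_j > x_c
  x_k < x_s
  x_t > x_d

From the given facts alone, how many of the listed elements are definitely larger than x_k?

Directly above x_k: x_t, x_e, x_s, x_h.
One step further: x_b (5 so far).
No other element is forced above x_k by the given relations, so the count is 5.

5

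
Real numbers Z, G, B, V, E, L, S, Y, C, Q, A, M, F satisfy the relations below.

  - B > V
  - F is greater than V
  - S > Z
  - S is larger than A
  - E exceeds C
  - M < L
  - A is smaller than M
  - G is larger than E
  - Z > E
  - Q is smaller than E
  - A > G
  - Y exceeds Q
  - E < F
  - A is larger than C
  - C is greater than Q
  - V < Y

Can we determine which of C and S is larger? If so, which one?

S

C < E and E < G give C < G.
Then G < A extends the chain to A.
With A < S: C < E < G < A < S.
So S is larger.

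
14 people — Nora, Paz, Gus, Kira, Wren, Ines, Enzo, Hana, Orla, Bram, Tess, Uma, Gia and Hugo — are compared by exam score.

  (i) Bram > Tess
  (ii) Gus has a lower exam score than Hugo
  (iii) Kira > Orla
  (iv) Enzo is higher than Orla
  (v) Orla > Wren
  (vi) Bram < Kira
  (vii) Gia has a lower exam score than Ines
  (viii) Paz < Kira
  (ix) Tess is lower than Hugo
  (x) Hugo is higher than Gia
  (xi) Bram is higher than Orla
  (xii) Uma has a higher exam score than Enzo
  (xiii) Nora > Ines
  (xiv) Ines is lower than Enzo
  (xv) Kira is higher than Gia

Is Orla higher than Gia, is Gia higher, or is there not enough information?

undetermined

Following every chain through Gia: above Gia we get Ines, Nora, Enzo, Kira, Uma, Hugo.
Orla is not reached, and no chain runs the other way from Orla to Gia.
So the given relations leave the order of Gia and Orla undetermined.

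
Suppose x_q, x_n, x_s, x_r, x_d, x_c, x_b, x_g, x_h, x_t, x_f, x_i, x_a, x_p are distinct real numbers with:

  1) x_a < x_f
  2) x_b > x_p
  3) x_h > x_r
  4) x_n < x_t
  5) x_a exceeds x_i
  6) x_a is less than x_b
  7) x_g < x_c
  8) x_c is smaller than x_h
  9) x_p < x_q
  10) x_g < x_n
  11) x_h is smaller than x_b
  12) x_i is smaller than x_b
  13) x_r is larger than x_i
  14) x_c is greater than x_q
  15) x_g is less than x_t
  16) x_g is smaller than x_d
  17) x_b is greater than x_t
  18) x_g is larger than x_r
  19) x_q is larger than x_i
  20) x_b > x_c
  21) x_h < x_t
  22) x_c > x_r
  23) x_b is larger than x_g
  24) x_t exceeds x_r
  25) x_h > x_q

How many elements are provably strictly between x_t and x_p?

3

The relations place x_p below x_t. An element lies strictly between them when it is forced above x_p and also forced below x_t.
Above x_p: {x_q, x_c, x_h, x_b}. Below x_t: {x_i, x_q, x_r, x_g, x_c, x_n, x_h}.
Intersection: {x_q, x_c, x_h} — 3.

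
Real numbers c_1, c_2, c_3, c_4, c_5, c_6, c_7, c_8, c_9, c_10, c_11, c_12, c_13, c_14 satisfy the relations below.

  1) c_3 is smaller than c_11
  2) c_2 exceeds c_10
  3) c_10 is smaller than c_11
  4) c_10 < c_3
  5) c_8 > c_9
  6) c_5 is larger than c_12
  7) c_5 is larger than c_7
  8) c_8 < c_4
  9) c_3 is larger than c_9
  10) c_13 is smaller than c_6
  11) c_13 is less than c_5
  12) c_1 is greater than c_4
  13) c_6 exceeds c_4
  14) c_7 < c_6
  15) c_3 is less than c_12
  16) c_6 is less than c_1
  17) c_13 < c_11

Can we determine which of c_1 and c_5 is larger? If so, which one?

Following every chain through c_5: below c_5 we get c_13, c_9, c_10, c_7, c_3, c_12.
c_1 is not reached, and no chain runs the other way from c_1 to c_5.
So the given relations leave the order of c_5 and c_1 undetermined.

undetermined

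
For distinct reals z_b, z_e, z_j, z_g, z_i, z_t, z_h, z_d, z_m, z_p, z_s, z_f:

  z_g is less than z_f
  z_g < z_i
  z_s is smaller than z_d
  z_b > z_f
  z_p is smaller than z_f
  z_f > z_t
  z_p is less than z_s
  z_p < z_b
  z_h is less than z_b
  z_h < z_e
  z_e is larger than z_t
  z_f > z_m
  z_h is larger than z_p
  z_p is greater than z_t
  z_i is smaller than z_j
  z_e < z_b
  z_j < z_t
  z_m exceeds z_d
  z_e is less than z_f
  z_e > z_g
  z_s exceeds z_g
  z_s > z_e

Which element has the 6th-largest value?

z_e

Piecing the relations together gives one ordering: z_g < z_i < z_j < z_t < z_p < z_h < z_e < z_s < z_d < z_m < z_f < z_b.
The 6th largest is z_e.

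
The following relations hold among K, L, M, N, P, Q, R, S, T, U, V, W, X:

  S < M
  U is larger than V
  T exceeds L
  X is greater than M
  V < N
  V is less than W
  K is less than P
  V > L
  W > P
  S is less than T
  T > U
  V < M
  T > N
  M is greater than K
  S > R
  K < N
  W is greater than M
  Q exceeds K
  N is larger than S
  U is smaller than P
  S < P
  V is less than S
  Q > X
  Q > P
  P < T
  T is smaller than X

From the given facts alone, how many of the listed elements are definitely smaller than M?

The elements the relations force below M are L, V, R, S, K — no chain reaches any other.
That is 5.

5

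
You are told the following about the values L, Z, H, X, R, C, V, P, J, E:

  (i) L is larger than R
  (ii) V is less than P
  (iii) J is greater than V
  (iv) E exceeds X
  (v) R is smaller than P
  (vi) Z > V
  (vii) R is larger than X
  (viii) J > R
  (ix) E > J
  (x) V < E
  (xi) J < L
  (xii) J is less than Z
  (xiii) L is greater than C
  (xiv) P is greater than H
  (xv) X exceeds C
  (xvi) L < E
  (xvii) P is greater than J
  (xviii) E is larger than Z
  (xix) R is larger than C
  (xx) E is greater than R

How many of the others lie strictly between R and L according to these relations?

Chaining upward from R reaches: J, Z, P, E.
Chaining downward from L reaches: C, X, V, J.
Strictly between R and L are those in both lists: J — 1 element.

1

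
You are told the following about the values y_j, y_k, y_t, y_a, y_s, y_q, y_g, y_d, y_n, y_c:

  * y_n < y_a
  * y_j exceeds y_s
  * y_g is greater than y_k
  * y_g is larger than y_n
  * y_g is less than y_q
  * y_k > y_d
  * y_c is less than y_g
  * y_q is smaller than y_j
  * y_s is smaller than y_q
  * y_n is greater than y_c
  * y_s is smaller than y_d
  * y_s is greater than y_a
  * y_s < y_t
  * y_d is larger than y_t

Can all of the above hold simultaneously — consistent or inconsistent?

consistent

Every relation is compatible with y_c < y_n < y_a < y_s < y_t < y_d < y_k < y_g < y_q < y_j; the set is consistent.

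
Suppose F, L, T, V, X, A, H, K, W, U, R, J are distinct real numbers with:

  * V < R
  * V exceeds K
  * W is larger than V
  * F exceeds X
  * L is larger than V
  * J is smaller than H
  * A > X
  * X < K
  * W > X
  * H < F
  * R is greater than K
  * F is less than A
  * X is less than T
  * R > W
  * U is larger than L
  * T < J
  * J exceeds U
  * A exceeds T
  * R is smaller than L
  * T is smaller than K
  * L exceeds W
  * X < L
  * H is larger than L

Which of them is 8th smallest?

U

The consecutive relations fix a unique order: X < T < K < V < W < R < L < U < J < H < F < A.
Counting 8 from the smallest end gives U.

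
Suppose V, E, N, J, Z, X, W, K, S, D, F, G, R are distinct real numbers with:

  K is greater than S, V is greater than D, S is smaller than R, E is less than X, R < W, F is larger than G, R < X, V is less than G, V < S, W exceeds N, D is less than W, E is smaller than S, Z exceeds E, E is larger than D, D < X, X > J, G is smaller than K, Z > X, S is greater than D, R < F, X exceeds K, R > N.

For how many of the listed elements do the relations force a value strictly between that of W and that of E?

2

Chaining upward from E reaches: S, R, K, X, Z, F.
Chaining downward from W reaches: D, N, V, S, R.
Strictly between E and W are those in both lists: S, R — 2 elements.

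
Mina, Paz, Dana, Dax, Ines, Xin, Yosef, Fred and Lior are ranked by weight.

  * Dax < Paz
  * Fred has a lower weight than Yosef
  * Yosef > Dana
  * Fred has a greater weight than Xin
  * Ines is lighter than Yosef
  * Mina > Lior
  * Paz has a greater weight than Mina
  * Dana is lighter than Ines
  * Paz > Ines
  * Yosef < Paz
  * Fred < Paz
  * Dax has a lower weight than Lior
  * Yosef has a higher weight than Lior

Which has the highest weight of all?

Paz

Dax is not greatest since Dax < Lior; Dana is not greatest since Dana < Yosef; Xin is not greatest since Xin < Fred; Ines is not greatest since Ines < Paz; Lior is not greatest since Lior < Mina; Fred is not greatest since Fred < Paz; Mina is not greatest since Mina < Paz; Yosef is not greatest since Yosef < Paz.
Only Paz has nothing above it, so Paz is the highest weight.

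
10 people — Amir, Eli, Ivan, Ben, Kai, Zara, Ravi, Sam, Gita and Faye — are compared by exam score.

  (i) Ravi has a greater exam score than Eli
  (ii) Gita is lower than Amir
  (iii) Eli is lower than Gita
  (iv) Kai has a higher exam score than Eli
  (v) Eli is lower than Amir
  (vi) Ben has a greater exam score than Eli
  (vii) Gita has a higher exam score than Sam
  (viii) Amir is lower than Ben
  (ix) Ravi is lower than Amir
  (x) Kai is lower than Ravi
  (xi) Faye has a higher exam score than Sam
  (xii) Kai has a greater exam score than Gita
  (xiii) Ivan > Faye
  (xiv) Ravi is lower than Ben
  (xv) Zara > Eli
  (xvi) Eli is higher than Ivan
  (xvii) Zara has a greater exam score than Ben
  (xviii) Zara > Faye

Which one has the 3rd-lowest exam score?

Chaining the given pairs: Sam < Faye < Ivan < Eli < Gita < Kai < Ravi < Amir < Ben < Zara.
The 3rd smallest is Ivan.

Ivan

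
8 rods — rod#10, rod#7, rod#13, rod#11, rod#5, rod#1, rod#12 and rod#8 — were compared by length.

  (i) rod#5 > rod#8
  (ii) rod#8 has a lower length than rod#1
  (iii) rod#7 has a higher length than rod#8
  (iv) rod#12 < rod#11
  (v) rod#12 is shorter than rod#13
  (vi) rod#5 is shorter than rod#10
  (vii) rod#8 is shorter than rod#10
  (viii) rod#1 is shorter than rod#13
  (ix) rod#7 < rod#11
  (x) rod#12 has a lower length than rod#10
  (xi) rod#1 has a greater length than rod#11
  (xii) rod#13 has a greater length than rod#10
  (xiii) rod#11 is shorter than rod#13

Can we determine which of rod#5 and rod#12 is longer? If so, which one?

Following every chain through rod#12: above rod#12 we get rod#11, rod#1, rod#10, rod#13.
rod#5 is not reached, and no chain runs the other way from rod#5 to rod#12.
So the given relations leave the order of rod#12 and rod#5 undetermined.

undetermined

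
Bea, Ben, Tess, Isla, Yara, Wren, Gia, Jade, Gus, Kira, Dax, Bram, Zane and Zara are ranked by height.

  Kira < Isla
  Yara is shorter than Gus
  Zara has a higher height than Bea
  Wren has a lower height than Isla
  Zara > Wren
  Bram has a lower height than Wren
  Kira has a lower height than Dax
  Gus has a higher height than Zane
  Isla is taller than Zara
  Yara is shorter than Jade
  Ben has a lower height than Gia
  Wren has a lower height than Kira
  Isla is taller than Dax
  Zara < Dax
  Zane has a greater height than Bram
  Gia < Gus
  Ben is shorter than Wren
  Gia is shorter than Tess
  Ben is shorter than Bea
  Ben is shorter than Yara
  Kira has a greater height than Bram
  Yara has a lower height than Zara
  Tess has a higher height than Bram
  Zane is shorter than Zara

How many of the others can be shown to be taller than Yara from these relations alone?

5

From Yara the given relations immediately reach Zara, Jade, Gus.
From those, Dax, Isla — 5 in total.
Nothing else is reachable above Yara; 5 in all.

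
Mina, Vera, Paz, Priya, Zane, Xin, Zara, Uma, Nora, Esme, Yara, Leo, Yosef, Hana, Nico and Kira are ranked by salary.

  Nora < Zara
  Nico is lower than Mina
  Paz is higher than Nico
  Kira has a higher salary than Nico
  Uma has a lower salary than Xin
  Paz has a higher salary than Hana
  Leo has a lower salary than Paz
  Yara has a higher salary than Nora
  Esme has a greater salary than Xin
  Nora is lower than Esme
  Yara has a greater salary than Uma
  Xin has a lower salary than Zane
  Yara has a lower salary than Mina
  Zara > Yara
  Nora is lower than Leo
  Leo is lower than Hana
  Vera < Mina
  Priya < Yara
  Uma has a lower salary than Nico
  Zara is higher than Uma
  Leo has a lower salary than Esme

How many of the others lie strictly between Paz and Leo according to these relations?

1

Chaining upward from Leo reaches: Hana, Esme.
Chaining downward from Paz reaches: Uma, Nora, Nico, Hana.
Strictly between Leo and Paz are those in both lists: Hana — 1 element.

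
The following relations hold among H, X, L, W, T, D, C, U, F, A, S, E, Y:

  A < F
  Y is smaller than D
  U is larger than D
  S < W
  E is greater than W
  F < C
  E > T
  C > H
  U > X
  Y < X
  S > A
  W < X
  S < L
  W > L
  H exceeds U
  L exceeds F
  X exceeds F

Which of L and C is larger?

L < W and W < X give L < X.
With X < U: L < W < X < U.
With U < H: L < W < X < U < H.
With H < C: L < W < X < U < H < C.
So L < C; C is the larger of the two.

C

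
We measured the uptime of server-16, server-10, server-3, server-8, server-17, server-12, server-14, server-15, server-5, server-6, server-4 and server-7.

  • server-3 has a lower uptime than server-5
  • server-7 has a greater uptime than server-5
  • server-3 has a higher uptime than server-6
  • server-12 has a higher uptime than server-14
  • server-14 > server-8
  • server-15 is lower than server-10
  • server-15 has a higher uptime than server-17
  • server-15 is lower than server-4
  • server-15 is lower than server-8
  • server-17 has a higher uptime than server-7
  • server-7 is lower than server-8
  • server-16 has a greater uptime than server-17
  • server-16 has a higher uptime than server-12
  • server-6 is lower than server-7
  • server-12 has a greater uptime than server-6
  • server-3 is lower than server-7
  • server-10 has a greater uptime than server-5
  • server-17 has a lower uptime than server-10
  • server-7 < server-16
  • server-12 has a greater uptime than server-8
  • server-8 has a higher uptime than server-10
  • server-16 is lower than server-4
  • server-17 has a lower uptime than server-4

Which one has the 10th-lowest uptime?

Piecing the relations together gives one ordering: server-6 < server-3 < server-5 < server-7 < server-17 < server-15 < server-10 < server-8 < server-14 < server-12 < server-16 < server-4.
The 10th smallest is server-12.

server-12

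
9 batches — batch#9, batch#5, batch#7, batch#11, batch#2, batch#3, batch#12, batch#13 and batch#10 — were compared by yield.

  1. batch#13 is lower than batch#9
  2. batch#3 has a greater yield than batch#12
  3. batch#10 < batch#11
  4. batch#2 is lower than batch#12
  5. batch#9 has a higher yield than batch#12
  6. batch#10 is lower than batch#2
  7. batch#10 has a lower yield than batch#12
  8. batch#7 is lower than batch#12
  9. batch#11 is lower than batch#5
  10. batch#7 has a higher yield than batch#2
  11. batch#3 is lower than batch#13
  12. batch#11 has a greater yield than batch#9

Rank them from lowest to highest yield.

batch#10 < batch#2 < batch#7 < batch#12 < batch#3 < batch#13 < batch#9 < batch#11 < batch#5

Nothing is placed below batch#10, so it is least; from there batch#10 < batch#2; batch#2 < batch#7; batch#7 < batch#12; batch#12 < batch#3; batch#3 < batch#13; batch#13 < batch#9; batch#9 < batch#11; batch#11 < batch#5, each given directly.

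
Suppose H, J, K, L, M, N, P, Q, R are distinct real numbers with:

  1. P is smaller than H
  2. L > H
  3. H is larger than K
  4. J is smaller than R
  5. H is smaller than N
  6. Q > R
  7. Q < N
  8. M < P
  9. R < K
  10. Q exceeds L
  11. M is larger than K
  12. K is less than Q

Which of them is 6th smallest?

The consecutive relations fix a unique order: J < R < K < M < P < H < L < Q < N.
The 6th smallest is H.

H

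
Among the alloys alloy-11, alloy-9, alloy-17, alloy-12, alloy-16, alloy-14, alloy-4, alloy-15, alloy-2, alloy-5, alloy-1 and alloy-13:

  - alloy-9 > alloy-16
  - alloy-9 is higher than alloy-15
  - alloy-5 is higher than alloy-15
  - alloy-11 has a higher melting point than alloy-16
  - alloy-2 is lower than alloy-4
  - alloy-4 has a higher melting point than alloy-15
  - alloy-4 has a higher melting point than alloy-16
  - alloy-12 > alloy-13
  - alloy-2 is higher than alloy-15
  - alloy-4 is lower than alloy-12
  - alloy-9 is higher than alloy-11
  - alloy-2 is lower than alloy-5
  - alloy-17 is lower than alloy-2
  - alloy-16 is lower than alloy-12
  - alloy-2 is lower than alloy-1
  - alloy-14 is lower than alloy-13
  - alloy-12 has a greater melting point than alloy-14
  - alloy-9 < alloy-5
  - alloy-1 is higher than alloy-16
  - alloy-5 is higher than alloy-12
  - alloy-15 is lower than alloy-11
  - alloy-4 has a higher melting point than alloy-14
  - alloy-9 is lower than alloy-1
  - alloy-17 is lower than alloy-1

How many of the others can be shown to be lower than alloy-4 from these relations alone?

The elements the relations force below alloy-4 are alloy-17, alloy-16, alloy-14, alloy-15, alloy-2 — no chain reaches any other.
That is 5.

5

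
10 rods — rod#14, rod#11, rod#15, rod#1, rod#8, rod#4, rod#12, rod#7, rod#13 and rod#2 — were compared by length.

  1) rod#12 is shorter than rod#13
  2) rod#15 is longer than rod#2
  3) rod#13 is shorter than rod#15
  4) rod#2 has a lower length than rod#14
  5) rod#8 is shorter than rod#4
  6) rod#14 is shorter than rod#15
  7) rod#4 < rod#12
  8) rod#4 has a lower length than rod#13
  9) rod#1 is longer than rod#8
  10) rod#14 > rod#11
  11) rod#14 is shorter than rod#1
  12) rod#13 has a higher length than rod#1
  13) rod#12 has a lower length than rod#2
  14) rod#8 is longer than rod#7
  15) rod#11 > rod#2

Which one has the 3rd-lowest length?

The consecutive relations fix a unique order: rod#7 < rod#8 < rod#4 < rod#12 < rod#2 < rod#11 < rod#14 < rod#1 < rod#13 < rod#15.
The 3rd smallest is rod#4.

rod#4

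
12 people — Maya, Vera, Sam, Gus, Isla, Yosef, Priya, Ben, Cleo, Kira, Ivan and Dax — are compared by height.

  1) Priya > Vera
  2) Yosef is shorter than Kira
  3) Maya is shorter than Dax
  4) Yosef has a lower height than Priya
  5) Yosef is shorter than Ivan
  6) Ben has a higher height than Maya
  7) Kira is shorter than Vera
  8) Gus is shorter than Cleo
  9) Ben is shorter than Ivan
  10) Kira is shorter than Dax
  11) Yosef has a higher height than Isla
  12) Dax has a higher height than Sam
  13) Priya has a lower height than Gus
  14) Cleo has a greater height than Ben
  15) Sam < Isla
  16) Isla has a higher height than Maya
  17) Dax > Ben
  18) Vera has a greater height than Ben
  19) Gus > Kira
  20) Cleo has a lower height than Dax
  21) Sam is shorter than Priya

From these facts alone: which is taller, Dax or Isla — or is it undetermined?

Dax

Chaining the given relations: Isla < Yosef < Kira < Vera < Priya < Gus < Cleo < Dax.
So Dax is taller.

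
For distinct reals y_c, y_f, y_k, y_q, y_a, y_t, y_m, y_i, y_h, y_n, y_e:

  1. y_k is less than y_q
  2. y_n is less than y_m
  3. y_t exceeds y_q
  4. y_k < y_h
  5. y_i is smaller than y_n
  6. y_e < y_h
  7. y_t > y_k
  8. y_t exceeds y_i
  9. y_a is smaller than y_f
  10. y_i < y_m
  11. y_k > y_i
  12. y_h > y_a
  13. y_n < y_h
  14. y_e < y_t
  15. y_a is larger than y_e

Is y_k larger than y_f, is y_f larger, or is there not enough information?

undetermined

Following every chain through y_k: above y_k we get y_q, y_t, y_h; below y_k we get y_i.
y_f is not reached, and no chain runs the other way from y_f to y_k.
So the given relations leave the order of y_k and y_f undetermined.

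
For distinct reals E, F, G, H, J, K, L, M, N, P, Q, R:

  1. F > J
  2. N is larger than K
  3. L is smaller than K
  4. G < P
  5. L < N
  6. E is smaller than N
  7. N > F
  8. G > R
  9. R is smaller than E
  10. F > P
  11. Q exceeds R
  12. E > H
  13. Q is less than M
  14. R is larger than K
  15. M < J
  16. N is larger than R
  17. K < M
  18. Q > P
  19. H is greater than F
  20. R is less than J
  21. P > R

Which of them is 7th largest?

Q

Chaining the given pairs: L < K < R < G < P < Q < M < J < F < H < E < N.
The 7th largest is Q.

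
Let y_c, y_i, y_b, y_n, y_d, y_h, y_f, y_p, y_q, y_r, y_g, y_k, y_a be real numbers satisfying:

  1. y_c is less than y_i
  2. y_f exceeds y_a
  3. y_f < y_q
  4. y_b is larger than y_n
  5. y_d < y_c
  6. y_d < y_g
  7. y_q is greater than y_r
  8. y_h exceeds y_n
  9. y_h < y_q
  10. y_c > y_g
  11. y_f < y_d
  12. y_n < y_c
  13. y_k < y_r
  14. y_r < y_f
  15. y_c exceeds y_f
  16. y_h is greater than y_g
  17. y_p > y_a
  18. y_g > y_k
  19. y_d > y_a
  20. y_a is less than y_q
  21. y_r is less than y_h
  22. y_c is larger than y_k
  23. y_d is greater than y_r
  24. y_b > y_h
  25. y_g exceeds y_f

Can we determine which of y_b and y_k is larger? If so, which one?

y_b

y_k < y_r and y_r < y_f give y_k < y_f.
With y_f < y_d: y_k < y_r < y_f < y_d.
Then y_d < y_g extends the chain to y_g.
With y_g < y_h: y_k < y_r < y_f < y_d < y_g < y_h.
Then y_h < y_b extends the chain to y_b.
So y_b is larger.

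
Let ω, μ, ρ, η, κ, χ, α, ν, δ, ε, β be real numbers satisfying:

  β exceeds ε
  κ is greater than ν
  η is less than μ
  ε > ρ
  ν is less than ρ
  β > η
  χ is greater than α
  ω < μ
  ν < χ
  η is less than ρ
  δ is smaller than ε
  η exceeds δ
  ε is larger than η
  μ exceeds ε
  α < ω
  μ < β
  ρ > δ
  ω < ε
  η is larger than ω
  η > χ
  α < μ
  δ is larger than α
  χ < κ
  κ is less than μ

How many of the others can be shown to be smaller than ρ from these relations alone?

Directly below ρ: ν, δ, η.
One step further: α, ω, χ (6 so far).
Nothing else is reachable below ρ; 6 in all.

6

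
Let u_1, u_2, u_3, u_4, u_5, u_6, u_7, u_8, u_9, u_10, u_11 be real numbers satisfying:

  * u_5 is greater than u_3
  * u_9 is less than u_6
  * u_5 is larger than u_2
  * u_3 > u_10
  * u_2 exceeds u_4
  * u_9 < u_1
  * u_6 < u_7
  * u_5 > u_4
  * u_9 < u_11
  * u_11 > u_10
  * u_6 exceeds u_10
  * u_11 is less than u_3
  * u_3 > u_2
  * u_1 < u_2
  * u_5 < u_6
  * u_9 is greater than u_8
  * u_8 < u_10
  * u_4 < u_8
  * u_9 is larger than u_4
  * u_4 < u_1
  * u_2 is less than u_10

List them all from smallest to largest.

u_4 < u_8 < u_9 < u_1 < u_2 < u_10 < u_11 < u_3 < u_5 < u_6 < u_7

Each adjacent pair is fixed by a given relation: u_4 < u_8; u_8 < u_9; u_9 < u_1; u_1 < u_2; u_2 < u_10; u_10 < u_11; u_11 < u_3; u_3 < u_5; u_5 < u_6; u_6 < u_7. Chaining them end to end gives the full order.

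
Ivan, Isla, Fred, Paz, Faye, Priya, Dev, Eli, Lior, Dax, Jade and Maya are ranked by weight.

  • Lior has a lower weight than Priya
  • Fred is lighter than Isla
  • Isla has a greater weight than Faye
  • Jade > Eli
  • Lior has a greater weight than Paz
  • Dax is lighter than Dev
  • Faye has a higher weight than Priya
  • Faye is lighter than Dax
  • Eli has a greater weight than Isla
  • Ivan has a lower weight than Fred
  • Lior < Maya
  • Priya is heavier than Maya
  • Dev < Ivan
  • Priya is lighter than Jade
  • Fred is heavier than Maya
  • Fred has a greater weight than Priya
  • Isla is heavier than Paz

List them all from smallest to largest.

Paz < Lior < Maya < Priya < Faye < Dax < Dev < Ivan < Fred < Isla < Eli < Jade

Each adjacent pair is fixed by a given relation: Paz < Lior; Lior < Maya; Maya < Priya; Priya < Faye; Faye < Dax; Dax < Dev; Dev < Ivan; Ivan < Fred; Fred < Isla; Isla < Eli; Eli < Jade. Chaining them end to end gives the full order.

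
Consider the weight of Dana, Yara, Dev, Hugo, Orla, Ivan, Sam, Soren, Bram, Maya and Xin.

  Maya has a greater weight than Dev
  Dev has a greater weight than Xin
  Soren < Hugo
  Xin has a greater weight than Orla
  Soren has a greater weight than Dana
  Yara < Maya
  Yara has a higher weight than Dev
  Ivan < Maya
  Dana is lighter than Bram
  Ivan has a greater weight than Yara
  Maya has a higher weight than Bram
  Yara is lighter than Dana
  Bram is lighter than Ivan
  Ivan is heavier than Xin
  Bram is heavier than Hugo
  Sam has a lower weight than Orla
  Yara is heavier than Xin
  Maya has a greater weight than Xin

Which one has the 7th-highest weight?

Piecing the relations together gives one ordering: Sam < Orla < Xin < Dev < Yara < Dana < Soren < Hugo < Bram < Ivan < Maya.
Counting 7 from the largest end gives Yara.

Yara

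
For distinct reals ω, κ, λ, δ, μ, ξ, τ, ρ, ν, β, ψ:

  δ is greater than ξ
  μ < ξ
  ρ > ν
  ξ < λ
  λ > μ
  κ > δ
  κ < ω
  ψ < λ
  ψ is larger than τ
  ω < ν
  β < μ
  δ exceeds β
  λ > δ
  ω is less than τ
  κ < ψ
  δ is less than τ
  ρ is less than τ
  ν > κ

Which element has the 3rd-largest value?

τ

Piecing the relations together gives one ordering: β < μ < ξ < δ < κ < ω < ν < ρ < τ < ψ < λ.
Counting 3 from the largest end gives τ.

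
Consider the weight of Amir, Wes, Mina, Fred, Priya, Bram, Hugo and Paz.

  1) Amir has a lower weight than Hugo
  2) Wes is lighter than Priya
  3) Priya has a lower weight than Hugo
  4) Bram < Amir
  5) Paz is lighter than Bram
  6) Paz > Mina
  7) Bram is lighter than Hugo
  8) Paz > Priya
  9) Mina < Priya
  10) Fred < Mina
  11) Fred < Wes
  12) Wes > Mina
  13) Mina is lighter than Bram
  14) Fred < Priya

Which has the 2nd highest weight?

Chaining the given pairs: Fred < Mina < Wes < Priya < Paz < Bram < Amir < Hugo.
Counting 2 from the largest end gives Amir.

Amir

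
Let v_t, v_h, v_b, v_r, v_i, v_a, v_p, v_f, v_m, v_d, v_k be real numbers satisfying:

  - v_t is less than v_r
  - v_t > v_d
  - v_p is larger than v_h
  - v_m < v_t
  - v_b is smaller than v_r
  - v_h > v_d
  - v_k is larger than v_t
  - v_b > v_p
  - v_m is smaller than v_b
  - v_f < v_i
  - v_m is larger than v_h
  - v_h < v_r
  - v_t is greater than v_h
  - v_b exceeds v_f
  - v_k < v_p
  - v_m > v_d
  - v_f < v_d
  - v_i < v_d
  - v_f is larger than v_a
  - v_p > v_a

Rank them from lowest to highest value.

The consecutive links are each given: v_a < v_f; v_f < v_i; v_i < v_d; v_d < v_h; v_h < v_m; v_m < v_t; v_t < v_k; v_k < v_p; v_p < v_b; v_b < v_r.

v_a < v_f < v_i < v_d < v_h < v_m < v_t < v_k < v_p < v_b < v_r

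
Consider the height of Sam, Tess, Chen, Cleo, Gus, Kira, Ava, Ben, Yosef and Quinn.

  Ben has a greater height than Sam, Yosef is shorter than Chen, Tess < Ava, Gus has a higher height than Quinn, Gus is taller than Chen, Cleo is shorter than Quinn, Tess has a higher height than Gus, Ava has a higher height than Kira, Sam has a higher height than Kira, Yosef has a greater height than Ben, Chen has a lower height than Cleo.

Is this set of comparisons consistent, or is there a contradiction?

consistent

The single ordering Kira < Sam < Ben < Yosef < Chen < Cleo < Quinn < Gus < Tess < Ava satisfies every listed relation, so no contradiction arises.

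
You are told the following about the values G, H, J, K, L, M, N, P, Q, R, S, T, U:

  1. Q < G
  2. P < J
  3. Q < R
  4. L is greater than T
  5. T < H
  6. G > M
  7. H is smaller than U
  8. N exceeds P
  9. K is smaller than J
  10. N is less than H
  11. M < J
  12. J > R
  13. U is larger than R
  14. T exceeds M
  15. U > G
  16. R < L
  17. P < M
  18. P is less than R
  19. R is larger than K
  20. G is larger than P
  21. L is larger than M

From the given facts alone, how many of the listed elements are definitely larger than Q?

5

From Q the given relations immediately reach R, G.
From those, J, L, U — 5 in total.
No other element is forced above Q by the given relations, so the count is 5.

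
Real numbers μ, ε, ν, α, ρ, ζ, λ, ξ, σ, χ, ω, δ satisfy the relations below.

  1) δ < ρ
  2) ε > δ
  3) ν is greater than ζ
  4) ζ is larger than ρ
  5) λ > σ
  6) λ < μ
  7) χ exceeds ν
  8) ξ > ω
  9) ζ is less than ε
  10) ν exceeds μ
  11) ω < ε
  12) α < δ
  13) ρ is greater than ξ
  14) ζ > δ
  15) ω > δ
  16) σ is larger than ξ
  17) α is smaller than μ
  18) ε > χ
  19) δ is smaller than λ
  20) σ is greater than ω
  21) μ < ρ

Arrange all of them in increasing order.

The consecutive links are each given: α < δ; δ < ω; ω < ξ; ξ < σ; σ < λ; λ < μ; μ < ρ; ρ < ζ; ζ < ν; ν < χ; χ < ε.

α < δ < ω < ξ < σ < λ < μ < ρ < ζ < ν < χ < ε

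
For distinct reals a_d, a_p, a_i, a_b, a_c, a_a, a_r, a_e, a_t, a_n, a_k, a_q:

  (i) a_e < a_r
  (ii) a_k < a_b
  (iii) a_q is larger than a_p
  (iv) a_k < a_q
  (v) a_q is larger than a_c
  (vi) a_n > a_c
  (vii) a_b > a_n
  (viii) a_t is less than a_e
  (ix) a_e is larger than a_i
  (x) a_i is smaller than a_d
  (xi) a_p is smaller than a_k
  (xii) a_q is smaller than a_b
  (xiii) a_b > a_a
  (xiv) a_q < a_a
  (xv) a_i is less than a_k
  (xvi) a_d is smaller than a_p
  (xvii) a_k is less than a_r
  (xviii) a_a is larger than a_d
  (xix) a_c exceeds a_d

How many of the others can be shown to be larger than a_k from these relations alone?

The elements the relations force above a_k are a_q, a_r, a_a, a_b — no chain reaches any other.
That is 4.

4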